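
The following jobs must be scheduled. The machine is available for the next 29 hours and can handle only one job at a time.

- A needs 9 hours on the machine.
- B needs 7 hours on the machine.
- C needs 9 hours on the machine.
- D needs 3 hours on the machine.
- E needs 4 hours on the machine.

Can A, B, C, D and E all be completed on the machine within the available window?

No

Running back to back, the jobs need 9 + 7 + 9 + 3 + 4 = 32 hours on the machine.
Since 32 > 29, they cannot all fit.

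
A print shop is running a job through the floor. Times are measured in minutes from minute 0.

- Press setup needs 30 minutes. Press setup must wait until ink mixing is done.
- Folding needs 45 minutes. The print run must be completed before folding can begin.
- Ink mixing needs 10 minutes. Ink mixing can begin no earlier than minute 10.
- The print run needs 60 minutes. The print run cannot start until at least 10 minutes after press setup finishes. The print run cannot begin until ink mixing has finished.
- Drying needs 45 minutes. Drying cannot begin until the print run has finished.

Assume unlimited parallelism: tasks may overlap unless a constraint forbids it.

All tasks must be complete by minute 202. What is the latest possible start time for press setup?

57

Drying has no dependents, so it just needs to finish by minute 202. Starting by 202 − 45 = minute 157 achieves that.
Folding has no dependents, so it just needs to finish by minute 202. Starting by 202 − 45 = minute 157 achieves that.
For the print run: drying (must start by minute 157); folding (must start by minute 157). The most restrictive is minute 157; with a 60-minute duration, the print run must start by minute 97.
Press setup must finish before the print run (must start by minute 97, minus 10-minute gap → minute 87). With a 30-minute duration, press setup must start by 87 − 30 = minute 57.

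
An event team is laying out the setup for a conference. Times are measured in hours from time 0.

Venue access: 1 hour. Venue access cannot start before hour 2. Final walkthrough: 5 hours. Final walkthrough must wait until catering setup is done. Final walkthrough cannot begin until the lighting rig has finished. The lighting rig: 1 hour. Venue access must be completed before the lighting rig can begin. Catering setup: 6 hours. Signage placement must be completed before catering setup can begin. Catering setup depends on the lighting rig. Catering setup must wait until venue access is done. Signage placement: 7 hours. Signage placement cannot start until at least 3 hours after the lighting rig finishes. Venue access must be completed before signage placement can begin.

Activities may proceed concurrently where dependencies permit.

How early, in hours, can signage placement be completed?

14

Venue access waits on its own release at hour 2, so it starts at hour 2 and finishes at 2 + 1 = hour 3.
After venue access (finishes hour 3), the lighting rig can start at hour 3 and finishes at hour 4.
Signage placement needs all of the lighting rig (finishes hour 4, plus 3-hour gap → hour 7); venue access (finishes hour 3). That puts its earliest start at hour 7; it finishes at 7 + 7 = hour 14.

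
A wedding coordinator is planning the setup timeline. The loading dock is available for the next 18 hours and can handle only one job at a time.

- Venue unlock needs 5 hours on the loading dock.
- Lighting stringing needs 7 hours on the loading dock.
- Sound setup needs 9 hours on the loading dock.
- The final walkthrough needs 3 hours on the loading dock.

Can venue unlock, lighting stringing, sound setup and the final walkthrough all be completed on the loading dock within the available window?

Running back to back, the jobs need 5 + 7 + 9 + 3 = 24 hours on the loading dock.
Since 24 > 18, they cannot all fit.

No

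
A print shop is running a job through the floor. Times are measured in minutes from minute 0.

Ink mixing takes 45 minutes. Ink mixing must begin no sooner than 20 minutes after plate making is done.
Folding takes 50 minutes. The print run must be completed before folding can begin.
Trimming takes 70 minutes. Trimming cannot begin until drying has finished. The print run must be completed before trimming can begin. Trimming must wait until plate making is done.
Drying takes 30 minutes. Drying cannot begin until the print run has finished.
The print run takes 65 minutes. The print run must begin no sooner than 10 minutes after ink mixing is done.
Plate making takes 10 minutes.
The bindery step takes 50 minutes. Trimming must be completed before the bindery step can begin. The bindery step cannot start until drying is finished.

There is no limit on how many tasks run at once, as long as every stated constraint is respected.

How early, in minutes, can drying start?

Plate making has no prerequisites, so it starts at minute 0 and finishes at minute 10.
After plate making (finishes minute 10, plus 20-minute gap → minute 30), ink mixing can start at minute 30 and finishes at minute 75.
The print run cannot begin until ink mixing (finishes minute 75, plus 10-minute gap → minute 85). It runs from minute 85 to 85 + 65 = minute 150.
Drying waits on the print run (finishes minute 150), so the earliest it can start is minute 150.

150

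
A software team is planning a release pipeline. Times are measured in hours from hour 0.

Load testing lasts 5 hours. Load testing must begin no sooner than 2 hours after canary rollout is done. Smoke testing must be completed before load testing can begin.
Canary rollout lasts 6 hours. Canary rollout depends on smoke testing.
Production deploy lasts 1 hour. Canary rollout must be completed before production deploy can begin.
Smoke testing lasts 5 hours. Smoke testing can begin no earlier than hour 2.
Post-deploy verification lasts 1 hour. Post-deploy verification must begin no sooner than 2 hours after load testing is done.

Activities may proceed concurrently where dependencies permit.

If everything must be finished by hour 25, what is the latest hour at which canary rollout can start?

Nothing follows post-deploy verification; the deadline of hour 25 is its only limit. It must start by 25 − 1 = hour 24.
Load testing has to be done before post-deploy verification (must start by hour 24, minus 2-hour gap → hour 22). That means finishing by hour 22, i.e. starting by 22 − 5 = hour 17.
Nothing follows production deploy; the deadline of hour 25 is its only limit. It must start by 25 − 1 = hour 24.
For canary rollout: load testing (must start by hour 17, minus 2-hour gap → hour 15); production deploy (must start by hour 24). The most restrictive is hour 15; with a 6-hour duration, canary rollout must start by hour 9.

9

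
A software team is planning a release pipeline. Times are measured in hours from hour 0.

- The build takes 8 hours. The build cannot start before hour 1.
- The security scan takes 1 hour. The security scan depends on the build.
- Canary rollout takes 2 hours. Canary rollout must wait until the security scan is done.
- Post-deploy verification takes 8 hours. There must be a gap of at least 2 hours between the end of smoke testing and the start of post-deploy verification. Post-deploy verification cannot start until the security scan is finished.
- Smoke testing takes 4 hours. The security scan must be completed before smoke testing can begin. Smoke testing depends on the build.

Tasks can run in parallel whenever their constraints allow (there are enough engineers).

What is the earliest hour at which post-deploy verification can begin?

After its own release at hour 1, the build can start at hour 1 and finishes at hour 9.
The security scan waits on the build (finishes hour 9), so it starts at hour 9 and finishes at 9 + 1 = hour 10.
Smoke testing has to wait for the security scan (finishes hour 10); the build (finishes hour 9). The latest of these is hour 10, so smoke testing runs hour 10 to 10 + 4 = hour 14.
Post-deploy verification waits on smoke testing (finishes hour 14, plus 2-hour gap → hour 16); the security scan (finishes hour 10). The latest of these is hour 16, which is the earliest post-deploy verification can start.

16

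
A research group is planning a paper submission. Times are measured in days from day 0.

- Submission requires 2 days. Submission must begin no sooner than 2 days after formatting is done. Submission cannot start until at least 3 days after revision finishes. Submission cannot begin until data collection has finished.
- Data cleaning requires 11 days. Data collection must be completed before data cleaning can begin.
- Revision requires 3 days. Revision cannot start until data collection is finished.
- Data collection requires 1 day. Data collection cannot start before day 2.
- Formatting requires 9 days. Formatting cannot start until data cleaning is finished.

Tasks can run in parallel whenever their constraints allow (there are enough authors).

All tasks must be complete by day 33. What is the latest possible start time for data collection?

8

To finish by day 33, submission (duration 2) must start no later than day 31.
Formatting has to be done before submission (must start by day 31, minus 2-day gap → day 29). That means finishing by day 29, i.e. starting by 29 − 9 = day 20.
Data cleaning must finish before formatting (must start by day 20). With an 11-day duration, data cleaning must start by 20 − 11 = day 9.
Revision feeds into submission (must start by day 31, minus 3-day gap → day 28); so revision must finish by day 28 and therefore start by day 25.
Data collection must finish in time for data cleaning (must start by day 9); revision (must start by day 25); submission (must start by day 31). The tightest is day 9, so data collection must start by 9 − 1 = day 8.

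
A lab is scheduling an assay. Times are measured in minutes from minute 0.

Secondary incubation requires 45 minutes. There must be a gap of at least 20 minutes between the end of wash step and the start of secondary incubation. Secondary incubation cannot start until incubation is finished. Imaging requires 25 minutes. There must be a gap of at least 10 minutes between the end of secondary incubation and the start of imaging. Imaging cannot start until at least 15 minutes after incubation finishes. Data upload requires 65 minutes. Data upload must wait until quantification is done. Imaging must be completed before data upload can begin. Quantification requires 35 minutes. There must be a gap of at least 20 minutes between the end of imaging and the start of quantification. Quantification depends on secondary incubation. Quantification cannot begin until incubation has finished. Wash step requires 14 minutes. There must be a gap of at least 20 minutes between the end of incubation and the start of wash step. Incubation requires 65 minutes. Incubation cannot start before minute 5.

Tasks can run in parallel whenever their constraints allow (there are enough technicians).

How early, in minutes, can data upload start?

259

Incubation waits on its own release at minute 5, so it starts at minute 5 and finishes at 5 + 65 = minute 70.
Wash step waits on incubation (finishes minute 70, plus 20-minute gap → minute 90), so it starts at minute 90 and finishes at 90 + 14 = minute 104.
Secondary incubation has to wait for wash step (finishes minute 104, plus 20-minute gap → minute 124); incubation (finishes minute 70). The latest of these is minute 124, so secondary incubation runs minute 124 to 124 + 45 = minute 169.
Imaging has to wait for secondary incubation (finishes minute 169, plus 10-minute gap → minute 179); incubation (finishes minute 70, plus 15-minute gap → minute 85). The latest of these is minute 179, so imaging runs minute 179 to 179 + 25 = minute 204.
Quantification has to wait for imaging (finishes minute 204, plus 20-minute gap → minute 224); secondary incubation (finishes minute 169); incubation (finishes minute 70). The latest of these is minute 224, so quantification runs minute 224 to 224 + 35 = minute 259.
Data upload waits on quantification (finishes minute 259); imaging (finishes minute 204). The latest of these is minute 259, which is the earliest data upload can start.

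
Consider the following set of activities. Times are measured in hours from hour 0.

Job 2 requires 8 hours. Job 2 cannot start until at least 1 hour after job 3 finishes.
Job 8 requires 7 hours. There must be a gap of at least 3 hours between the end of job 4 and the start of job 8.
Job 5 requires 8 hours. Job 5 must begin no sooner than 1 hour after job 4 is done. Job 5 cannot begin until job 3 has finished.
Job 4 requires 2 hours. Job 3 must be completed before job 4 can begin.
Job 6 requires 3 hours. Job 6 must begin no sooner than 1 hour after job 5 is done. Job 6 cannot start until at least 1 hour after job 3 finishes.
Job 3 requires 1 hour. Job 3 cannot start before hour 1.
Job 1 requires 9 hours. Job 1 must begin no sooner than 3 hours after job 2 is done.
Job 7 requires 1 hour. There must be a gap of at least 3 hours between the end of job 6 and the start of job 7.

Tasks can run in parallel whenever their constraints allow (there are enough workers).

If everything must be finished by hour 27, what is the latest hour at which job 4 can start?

Nothing follows job 7; the deadline of hour 27 is its only limit. It must start by 27 − 1 = hour 26.
Job 6 feeds into job 7 (must start by hour 26, minus 3-hour gap → hour 23); so job 6 must finish by hour 23 and therefore start by hour 20.
Job 5 has to be done before job 6 (must start by hour 20, minus 1-hour gap → hour 19). That means finishing by hour 19, i.e. starting by 19 − 8 = hour 11.
Job 8 must finish by hour 27; it takes 7 hours, so it must start by 27 − 7 = hour 20.
Job 4 feeds job 5 (must start by hour 11, minus 1-hour gap → hour 10); job 8 (must start by hour 20, minus 3-hour gap → hour 17). Taking the minimum, job 4 must finish by hour 10 and start by 10 − 2 = hour 8.

8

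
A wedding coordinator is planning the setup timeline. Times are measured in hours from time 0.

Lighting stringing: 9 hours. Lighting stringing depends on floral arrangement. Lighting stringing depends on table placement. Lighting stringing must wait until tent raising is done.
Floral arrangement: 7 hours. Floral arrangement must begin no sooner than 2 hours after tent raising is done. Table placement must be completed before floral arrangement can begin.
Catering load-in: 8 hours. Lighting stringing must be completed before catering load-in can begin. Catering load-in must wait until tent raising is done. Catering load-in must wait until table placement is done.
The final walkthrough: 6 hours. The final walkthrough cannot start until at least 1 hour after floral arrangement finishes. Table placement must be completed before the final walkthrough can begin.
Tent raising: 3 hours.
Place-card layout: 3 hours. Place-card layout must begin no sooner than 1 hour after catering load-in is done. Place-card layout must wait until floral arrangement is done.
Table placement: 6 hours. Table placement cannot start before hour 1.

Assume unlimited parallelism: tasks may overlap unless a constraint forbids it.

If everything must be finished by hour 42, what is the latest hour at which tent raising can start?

To finish by hour 42, place-card layout (duration 3) must start no later than hour 39.
Since place-card layout (must start by hour 39, minus 1-hour gap → hour 38) depends on it, catering load-in must finish by hour 38. Backing off its 8-hour duration gives a latest start of hour 30.
Since catering load-in (must start by hour 30) depends on it, lighting stringing must finish by hour 30. Backing off its 9-hour duration gives a latest start of hour 21.
Nothing follows the final walkthrough; the deadline of hour 42 is its only limit. It must start by 42 − 6 = hour 36.
Floral arrangement must finish in time for lighting stringing (must start by hour 21); place-card layout (must start by hour 39); the final walkthrough (must start by hour 36, minus 1-hour gap → hour 35). The tightest is hour 21, so floral arrangement must start by 21 − 7 = hour 14.
Tent raising must finish in time for floral arrangement (must start by hour 14, minus 2-hour gap → hour 12); lighting stringing (must start by hour 21); catering load-in (must start by hour 30). The tightest is hour 12, so tent raising must start by 12 − 3 = hour 9.

9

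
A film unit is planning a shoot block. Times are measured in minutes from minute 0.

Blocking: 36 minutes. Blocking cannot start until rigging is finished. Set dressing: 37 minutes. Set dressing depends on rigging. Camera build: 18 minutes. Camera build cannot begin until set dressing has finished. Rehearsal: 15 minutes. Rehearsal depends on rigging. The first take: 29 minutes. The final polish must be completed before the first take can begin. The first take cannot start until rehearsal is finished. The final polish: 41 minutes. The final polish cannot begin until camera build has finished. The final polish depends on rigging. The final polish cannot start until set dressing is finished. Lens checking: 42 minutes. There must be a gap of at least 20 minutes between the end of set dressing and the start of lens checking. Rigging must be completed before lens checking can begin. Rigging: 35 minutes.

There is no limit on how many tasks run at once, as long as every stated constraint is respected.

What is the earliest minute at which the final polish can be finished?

Nothing blocks rigging, so it runs from minute 0 to minute 35.
Set dressing cannot begin until rigging (finishes minute 35). It runs from minute 35 to 35 + 37 = minute 72.
Camera build cannot begin until set dressing (finishes minute 72). It runs from minute 72 to 72 + 18 = minute 90.
The final polish cannot start until camera build (finishes minute 90); rigging (finishes minute 35); set dressing (finishes minute 72). The controlling bound is minute 90, so the final polish finishes at 90 + 41 = minute 131.

131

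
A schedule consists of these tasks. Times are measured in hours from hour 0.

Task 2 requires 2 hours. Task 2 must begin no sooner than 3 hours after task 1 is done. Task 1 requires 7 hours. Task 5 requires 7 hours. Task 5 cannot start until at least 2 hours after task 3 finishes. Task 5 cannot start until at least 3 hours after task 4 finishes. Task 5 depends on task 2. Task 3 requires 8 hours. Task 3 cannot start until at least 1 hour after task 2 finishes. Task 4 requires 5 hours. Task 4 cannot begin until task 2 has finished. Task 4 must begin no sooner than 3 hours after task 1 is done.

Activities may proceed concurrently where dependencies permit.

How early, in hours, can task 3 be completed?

Task 1 has no prerequisites, so it starts at hour 0 and finishes at hour 7.
Task 2 waits on task 1 (finishes hour 7, plus 3-hour gap → hour 10), so it starts at hour 10 and finishes at 10 + 2 = hour 12.
After task 2 (finishes hour 12, plus 1-hour gap → hour 13), task 3 can start at hour 13 and finishes at hour 21.

21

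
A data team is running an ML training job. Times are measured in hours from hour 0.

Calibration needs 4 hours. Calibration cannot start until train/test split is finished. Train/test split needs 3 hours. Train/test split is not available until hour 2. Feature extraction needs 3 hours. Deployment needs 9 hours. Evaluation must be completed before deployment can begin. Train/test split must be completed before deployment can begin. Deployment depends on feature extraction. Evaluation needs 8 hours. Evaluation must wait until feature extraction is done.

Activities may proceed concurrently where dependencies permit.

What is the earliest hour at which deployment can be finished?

Train/test split cannot begin until its own release at hour 2. It runs from hour 2 to 2 + 3 = hour 5.
Nothing blocks feature extraction, so it runs from hour 0 to hour 3.
Evaluation waits on feature extraction (finishes hour 3), so it starts at hour 3 and finishes at 3 + 8 = hour 11.
Deployment needs all of evaluation (finishes hour 11); train/test split (finishes hour 5); feature extraction (finishes hour 3). That puts its earliest start at hour 11; it finishes at 11 + 9 = hour 20.

20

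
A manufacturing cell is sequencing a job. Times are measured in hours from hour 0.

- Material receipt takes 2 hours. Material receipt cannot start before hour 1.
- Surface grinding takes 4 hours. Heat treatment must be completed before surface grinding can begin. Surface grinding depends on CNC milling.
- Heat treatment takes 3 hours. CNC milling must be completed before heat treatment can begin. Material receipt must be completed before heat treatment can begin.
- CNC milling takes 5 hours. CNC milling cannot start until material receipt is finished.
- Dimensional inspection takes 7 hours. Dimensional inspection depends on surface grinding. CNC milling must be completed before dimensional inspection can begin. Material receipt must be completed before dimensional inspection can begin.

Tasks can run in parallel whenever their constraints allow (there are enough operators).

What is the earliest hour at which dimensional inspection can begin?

After its own release at hour 1, material receipt can start at hour 1 and finishes at hour 3.
After material receipt (finishes hour 3), CNC milling can start at hour 3 and finishes at hour 8.
Heat treatment cannot start until CNC milling (finishes hour 8); material receipt (finishes hour 3). The controlling bound is hour 8, so heat treatment finishes at 8 + 3 = hour 11.
Surface grinding has to wait for heat treatment (finishes hour 11); CNC milling (finishes hour 8). The latest of these is hour 11, so surface grinding runs hour 11 to 11 + 4 = hour 15.
Dimensional inspection waits on surface grinding (finishes hour 15); CNC milling (finishes hour 8); material receipt (finishes hour 3). The latest of these is hour 15, which is the earliest dimensional inspection can start.

15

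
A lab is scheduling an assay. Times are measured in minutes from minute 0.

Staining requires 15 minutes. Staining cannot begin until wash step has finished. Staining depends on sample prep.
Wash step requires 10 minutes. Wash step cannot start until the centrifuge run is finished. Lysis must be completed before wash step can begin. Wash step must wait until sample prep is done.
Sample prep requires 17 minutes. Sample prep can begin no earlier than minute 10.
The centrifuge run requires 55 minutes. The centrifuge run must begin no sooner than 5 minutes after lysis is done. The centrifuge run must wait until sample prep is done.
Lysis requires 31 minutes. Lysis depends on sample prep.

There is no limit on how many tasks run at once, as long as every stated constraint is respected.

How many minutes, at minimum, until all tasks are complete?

143

Sample prep cannot begin until its own release at minute 10. It runs from minute 10 to 10 + 17 = minute 27.
Lysis cannot begin until sample prep (finishes minute 27). It runs from minute 27 to 27 + 31 = minute 58.
The centrifuge run has to wait for lysis (finishes minute 58, plus 5-minute gap → minute 63); sample prep (finishes minute 27). The latest of these is minute 63, so the centrifuge run runs minute 63 to 63 + 55 = minute 118.
For wash step: the centrifuge run (finishes minute 118); lysis (finishes minute 58); sample prep (finishes minute 27). Taking the maximum gives a start of minute 118, and it finishes at 118 + 10 = minute 128.
Staining cannot start until wash step (finishes minute 128); sample prep (finishes minute 27). The controlling bound is minute 128, so staining finishes at 128 + 15 = minute 143.
All tasks are finished once the last one completes. Finish times: Sample prep at 27, Lysis at 58, The centrifuge run at 118, Wash step at 128, Staining at 143. The latest is minute 143.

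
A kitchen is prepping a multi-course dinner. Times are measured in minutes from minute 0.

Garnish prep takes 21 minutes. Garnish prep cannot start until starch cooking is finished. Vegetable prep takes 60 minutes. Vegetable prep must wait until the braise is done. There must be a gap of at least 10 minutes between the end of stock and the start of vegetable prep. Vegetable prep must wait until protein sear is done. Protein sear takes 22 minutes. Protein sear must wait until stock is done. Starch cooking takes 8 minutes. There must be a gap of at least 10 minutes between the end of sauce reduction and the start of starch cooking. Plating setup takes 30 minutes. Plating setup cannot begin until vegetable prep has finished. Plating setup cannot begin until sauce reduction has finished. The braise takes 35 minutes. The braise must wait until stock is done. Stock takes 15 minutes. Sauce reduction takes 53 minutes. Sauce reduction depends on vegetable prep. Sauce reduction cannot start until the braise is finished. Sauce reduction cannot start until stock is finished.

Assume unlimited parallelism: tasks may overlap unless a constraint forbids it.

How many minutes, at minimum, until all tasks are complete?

Nothing blocks stock, so it runs from minute 0 to minute 15.
Protein sear cannot begin until stock (finishes minute 15). It runs from minute 15 to 15 + 22 = minute 37.
The braise cannot begin until stock (finishes minute 15). It runs from minute 15 to 15 + 35 = minute 50.
For vegetable prep: the braise (finishes minute 50); stock (finishes minute 15, plus 10-minute gap → minute 25); protein sear (finishes minute 37). Taking the maximum gives a start of minute 50, and it finishes at 50 + 60 = minute 110.
Sauce reduction needs all of vegetable prep (finishes minute 110); the braise (finishes minute 50); stock (finishes minute 15). That puts its earliest start at minute 110; it finishes at 110 + 53 = minute 163.
Plating setup cannot start until vegetable prep (finishes minute 110); sauce reduction (finishes minute 163). The controlling bound is minute 163, so plating setup finishes at 163 + 30 = minute 193.
Starch cooking waits on sauce reduction (finishes minute 163, plus 10-minute gap → minute 173), so it starts at minute 173 and finishes at 173 + 8 = minute 181.
Garnish prep cannot begin until starch cooking (finishes minute 181). It runs from minute 181 to 181 + 21 = minute 202.
All tasks are finished once the last one completes. Finish times: Stock at 15, The braise at 50, Protein sear at 37, Vegetable prep at 110, Sauce reduction at 163, Starch cooking at 181, Plating setup at 193, Garnish prep at 202. The latest is minute 202.

202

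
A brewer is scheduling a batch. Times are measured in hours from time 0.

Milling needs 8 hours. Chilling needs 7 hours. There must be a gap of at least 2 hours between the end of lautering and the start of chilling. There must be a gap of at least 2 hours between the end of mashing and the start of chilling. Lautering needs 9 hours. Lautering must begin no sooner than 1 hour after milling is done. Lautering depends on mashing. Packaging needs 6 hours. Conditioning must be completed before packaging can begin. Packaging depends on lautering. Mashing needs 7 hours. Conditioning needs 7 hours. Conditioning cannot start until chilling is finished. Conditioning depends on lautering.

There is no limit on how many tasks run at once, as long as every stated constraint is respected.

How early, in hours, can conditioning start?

Mashing can start immediately at hour 0; it finishes at hour 7.
Nothing blocks milling, so it runs from hour 0 to hour 8.
Lautering has to wait for milling (finishes hour 8, plus 1-hour gap → hour 9); mashing (finishes hour 7). The latest of these is hour 9, so lautering runs hour 9 to 9 + 9 = hour 18.
Chilling needs all of lautering (finishes hour 18, plus 2-hour gap → hour 20); mashing (finishes hour 7, plus 2-hour gap → hour 9). That puts its earliest start at hour 20; it finishes at 20 + 7 = hour 27.
Conditioning waits on chilling (finishes hour 27); lautering (finishes hour 18). The latest of these is hour 27, which is the earliest conditioning can start.

27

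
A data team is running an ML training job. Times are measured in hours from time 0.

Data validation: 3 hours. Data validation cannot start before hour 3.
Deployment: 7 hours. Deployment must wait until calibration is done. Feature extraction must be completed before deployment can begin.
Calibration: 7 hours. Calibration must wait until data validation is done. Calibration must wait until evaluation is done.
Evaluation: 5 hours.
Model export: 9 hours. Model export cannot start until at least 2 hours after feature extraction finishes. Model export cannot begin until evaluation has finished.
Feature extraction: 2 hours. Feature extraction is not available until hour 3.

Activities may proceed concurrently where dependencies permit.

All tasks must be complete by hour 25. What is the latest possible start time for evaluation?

6

Deployment has no dependents, so it just needs to finish by hour 25. Starting by 25 − 7 = hour 18 achieves that.
Since deployment (must start by hour 18) depends on it, calibration must finish by hour 18. Backing off its 7-hour duration gives a latest start of hour 11.
To finish by hour 25, model export (duration 9) must start no later than hour 16.
Evaluation feeds calibration (must start by hour 11); model export (must start by hour 16). Taking the minimum, evaluation must finish by hour 11 and start by 11 − 5 = hour 6.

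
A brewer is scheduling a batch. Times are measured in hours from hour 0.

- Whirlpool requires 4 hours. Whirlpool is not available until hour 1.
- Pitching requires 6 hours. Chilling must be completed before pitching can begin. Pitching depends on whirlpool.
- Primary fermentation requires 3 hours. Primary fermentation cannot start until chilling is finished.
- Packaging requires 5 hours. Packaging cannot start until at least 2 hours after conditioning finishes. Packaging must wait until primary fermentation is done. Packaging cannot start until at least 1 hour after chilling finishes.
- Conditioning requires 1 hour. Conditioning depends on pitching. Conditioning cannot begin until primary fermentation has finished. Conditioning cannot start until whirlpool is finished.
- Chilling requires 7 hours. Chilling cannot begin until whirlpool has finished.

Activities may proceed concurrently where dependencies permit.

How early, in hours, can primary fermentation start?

Whirlpool cannot begin until its own release at hour 1. It runs from hour 1 to 1 + 4 = hour 5.
After whirlpool (finishes hour 5), chilling can start at hour 5 and finishes at hour 12.
Primary fermentation waits on chilling (finishes hour 12), so the earliest it can start is hour 12.

12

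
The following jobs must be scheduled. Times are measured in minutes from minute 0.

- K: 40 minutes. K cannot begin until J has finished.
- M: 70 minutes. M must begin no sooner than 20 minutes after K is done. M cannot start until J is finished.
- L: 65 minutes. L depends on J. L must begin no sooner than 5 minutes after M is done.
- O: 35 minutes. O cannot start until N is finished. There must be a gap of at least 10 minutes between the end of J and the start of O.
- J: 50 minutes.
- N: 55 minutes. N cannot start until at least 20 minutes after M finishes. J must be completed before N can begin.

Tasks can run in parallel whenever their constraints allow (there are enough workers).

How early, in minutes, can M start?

110

J can start immediately at minute 0; it finishes at minute 50.
K cannot begin until J (finishes minute 50). It runs from minute 50 to 50 + 40 = minute 90.
M waits on K (finishes minute 90, plus 20-minute gap → minute 110); J (finishes minute 50). The latest of these is minute 110, which is the earliest M can start.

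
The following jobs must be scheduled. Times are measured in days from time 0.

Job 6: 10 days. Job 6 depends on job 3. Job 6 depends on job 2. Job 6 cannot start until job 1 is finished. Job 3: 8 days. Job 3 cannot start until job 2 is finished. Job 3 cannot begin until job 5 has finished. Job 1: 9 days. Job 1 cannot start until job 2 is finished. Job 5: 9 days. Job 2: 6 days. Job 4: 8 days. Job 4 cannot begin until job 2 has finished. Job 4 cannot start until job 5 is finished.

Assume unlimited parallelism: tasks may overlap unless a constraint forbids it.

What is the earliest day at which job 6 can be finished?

Nothing blocks job 5, so it runs from day 0 to day 9.
Nothing blocks job 2, so it runs from day 0 to day 6.
Job 3 cannot start until job 2 (finishes day 6); job 5 (finishes day 9). The controlling bound is day 9, so job 3 finishes at 9 + 8 = day 17.
Job 1 waits on job 2 (finishes day 6), so it starts at day 6 and finishes at 6 + 9 = day 15.
Job 6 needs all of job 3 (finishes day 17); job 2 (finishes day 6); job 1 (finishes day 15). That puts its earliest start at day 17; it finishes at 17 + 10 = day 27.

27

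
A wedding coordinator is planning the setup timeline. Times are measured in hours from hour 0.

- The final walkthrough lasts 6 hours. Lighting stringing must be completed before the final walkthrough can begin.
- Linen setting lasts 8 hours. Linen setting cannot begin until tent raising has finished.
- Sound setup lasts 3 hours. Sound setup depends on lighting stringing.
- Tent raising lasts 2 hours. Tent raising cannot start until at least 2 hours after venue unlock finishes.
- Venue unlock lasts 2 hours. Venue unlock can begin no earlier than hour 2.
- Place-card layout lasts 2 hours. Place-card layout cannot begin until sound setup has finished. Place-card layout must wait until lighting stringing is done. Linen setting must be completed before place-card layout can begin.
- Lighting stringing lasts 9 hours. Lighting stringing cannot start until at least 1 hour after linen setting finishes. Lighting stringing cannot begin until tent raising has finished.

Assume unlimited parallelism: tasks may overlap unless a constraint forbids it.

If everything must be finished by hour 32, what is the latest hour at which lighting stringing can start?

17

Nothing follows place-card layout; the deadline of hour 32 is its only limit. It must start by 32 − 2 = hour 30.
Sound setup must finish before place-card layout (must start by hour 30). With a 3-hour duration, sound setup must start by 30 − 3 = hour 27.
The final walkthrough must finish by hour 32; it takes 6 hours, so it must start by 32 − 6 = hour 26.
Lighting stringing must finish in time for sound setup (must start by hour 27); place-card layout (must start by hour 30); the final walkthrough (must start by hour 26). The tightest is hour 26, so lighting stringing must start by 26 − 9 = hour 17.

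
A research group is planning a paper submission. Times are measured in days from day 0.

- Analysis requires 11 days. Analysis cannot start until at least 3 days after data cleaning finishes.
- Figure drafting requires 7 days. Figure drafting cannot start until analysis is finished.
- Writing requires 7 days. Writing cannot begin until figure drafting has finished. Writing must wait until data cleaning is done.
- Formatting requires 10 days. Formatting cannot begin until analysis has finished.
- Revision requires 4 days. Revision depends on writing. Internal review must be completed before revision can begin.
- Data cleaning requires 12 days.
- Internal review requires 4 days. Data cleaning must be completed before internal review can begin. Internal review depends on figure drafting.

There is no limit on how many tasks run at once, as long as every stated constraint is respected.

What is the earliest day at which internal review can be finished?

Data cleaning has no prerequisites, so it starts at day 0 and finishes at day 12.
Analysis waits on data cleaning (finishes day 12, plus 3-day gap → day 15), so it starts at day 15 and finishes at 15 + 11 = day 26.
After analysis (finishes day 26), figure drafting can start at day 26 and finishes at day 33.
For internal review: data cleaning (finishes day 12); figure drafting (finishes day 33). Taking the maximum gives a start of day 33, and it finishes at 33 + 4 = day 37.

37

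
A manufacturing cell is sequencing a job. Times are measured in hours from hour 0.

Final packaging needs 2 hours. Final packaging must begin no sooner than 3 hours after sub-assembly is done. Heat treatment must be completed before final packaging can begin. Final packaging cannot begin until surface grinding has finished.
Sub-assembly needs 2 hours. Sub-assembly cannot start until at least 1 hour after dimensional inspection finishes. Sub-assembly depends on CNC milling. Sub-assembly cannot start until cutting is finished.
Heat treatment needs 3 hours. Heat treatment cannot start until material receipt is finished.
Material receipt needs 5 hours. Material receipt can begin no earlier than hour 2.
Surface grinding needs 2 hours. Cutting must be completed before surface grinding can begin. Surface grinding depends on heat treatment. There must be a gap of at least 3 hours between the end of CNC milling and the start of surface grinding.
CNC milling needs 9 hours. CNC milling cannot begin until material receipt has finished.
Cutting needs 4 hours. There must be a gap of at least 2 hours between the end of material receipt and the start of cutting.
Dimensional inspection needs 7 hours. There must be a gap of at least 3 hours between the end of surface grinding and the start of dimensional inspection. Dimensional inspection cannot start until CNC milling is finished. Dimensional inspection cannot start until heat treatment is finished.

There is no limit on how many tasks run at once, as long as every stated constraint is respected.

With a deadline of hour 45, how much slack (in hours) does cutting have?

Material receipt cannot begin until its own release at hour 2. It runs from hour 2 to 2 + 5 = hour 7.
Cutting cannot begin until material receipt (finishes hour 7, plus 2-hour gap → hour 9). It runs from hour 9 to 9 + 4 = hour 13.

Working backward from the deadline:
Nothing follows final packaging; the deadline of hour 45 is its only limit. It must start by 45 − 2 = hour 43.
Sub-assembly must finish before final packaging (must start by hour 43, minus 3-hour gap → hour 40). With a 2-hour duration, sub-assembly must start by 40 − 2 = hour 38.
Dimensional inspection feeds into sub-assembly (must start by hour 38, minus 1-hour gap → hour 37); so dimensional inspection must finish by hour 37 and therefore start by hour 30.
Surface grinding must finish in time for dimensional inspection (must start by hour 30, minus 3-hour gap → hour 27); final packaging (must start by hour 43). The tightest is hour 27, so surface grinding must start by 27 − 2 = hour 25.
Cutting must finish in time for surface grinding (must start by hour 25); sub-assembly (must start by hour 38). The tightest is hour 25, so cutting must start by 25 − 4 = hour 21.
So cutting can start as early as hour 9 and as late as hour 21, giving 21 − 9 = 12 hours of slack.

12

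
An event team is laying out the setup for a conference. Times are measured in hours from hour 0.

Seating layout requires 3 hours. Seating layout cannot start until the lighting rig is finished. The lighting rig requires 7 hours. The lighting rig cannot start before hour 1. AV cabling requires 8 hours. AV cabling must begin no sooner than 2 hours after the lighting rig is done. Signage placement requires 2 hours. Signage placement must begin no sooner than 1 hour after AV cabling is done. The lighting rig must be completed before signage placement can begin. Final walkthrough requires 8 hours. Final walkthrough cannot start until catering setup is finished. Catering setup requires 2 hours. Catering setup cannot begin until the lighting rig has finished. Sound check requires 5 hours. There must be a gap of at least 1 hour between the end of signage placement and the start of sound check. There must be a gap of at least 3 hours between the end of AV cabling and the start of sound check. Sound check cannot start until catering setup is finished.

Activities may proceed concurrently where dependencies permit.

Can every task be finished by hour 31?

The lighting rig waits on its own release at hour 1, so it starts at hour 1 and finishes at 1 + 7 = hour 8.
Catering setup cannot begin until the lighting rig (finishes hour 8). It runs from hour 8 to 8 + 2 = hour 10.
After catering setup (finishes hour 10), final walkthrough can start at hour 10 and finishes at hour 18.
After the lighting rig (finishes hour 8), seating layout can start at hour 8 and finishes at hour 11.
After the lighting rig (finishes hour 8, plus 2-hour gap → hour 10), AV cabling can start at hour 10 and finishes at hour 18.
For signage placement: AV cabling (finishes hour 18, plus 1-hour gap → hour 19); the lighting rig (finishes hour 8). Taking the maximum gives a start of hour 19, and it finishes at 19 + 2 = hour 21.
Sound check has to wait for signage placement (finishes hour 21, plus 1-hour gap → hour 22); AV cabling (finishes hour 18, plus 3-hour gap → hour 21); catering setup (finishes hour 10). The latest of these is hour 22, so sound check runs hour 22 to 22 + 5 = hour 27.
Every task is finished by hour 27, which is no later than the deadline of 31, so the schedule is feasible.

Yes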